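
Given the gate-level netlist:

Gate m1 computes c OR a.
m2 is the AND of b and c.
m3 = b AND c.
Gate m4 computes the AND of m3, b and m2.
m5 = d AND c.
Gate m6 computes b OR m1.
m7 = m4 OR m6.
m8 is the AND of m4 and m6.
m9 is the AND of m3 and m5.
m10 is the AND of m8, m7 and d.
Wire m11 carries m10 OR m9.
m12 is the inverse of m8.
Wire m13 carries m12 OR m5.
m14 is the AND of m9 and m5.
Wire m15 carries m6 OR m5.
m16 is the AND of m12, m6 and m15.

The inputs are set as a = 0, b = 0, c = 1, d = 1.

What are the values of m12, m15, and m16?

m1 = c OR a = 1 OR 0 = 1
m2 = b AND c = 0 AND 1 = 0
m3 = b AND c = 0 AND 1 = 0
m4 = m3 AND b AND m2 = 0 AND 0 AND 0 = 0
m5 = d AND c = 1 AND 1 = 1
m6 = b OR m1 = 0 OR 1 = 1
m8 = m4 AND m6 = 0 AND 1 = 0
m12 = NOT m8 = NOT 0 = 1
m15 = m6 OR m5 = 1 OR 1 = 1
m16 = m12 AND m6 AND m15 = 1 AND 1 AND 1 = 1

m12 = 1; m15 = 1; m16 = 1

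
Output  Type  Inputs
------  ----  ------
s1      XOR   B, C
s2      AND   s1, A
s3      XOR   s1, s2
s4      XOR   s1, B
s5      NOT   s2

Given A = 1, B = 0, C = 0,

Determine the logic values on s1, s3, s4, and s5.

s1 = B XOR C = 0 XOR 0 = 0
s2 = s1 AND A = 0 AND 1 = 0
s3 = s1 XOR s2 = 0 XOR 0 = 0
s4 = s1 XOR B = 0 XOR 0 = 0
s5 = NOT s2 = NOT 0 = 1

s1 = 0, s3 = 0, s4 = 0, s5 = 1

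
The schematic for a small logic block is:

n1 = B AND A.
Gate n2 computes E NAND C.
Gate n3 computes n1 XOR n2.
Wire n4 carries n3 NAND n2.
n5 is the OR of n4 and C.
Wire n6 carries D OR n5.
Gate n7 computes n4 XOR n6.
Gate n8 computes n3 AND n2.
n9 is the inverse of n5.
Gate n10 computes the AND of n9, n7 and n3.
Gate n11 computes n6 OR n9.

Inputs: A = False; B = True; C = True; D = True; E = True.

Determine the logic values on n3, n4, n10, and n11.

n3 = False, n4 = True, n10 = False, n11 = True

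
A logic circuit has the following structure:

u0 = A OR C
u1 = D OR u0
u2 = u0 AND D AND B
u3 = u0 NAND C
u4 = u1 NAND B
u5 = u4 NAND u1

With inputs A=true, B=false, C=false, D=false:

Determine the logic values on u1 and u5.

u1 = true, u5 = false

u0 = A OR C = true OR false = true
u1 = D OR u0 = false OR true = true
u4 = u1 NAND B = true NAND false = true
u5 = u4 NAND u1 = true NAND true = false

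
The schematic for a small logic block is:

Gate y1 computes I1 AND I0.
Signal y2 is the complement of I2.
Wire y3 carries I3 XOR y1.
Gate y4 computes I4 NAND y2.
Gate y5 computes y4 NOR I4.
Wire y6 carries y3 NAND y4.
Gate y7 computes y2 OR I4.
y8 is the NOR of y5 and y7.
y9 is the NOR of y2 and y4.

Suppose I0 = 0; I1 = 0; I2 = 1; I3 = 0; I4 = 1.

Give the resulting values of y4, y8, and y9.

y2 = NOT I2 = NOT 1 = 0
y4 = I4 NAND y2 = 1 NAND 0 = 1
y5 = y4 NOR I4 = 1 NOR 1 = 0
y7 = y2 OR I4 = 0 OR 1 = 1
y8 = y5 NOR y7 = 0 NOR 1 = 0
y9 = y2 NOR y4 = 0 NOR 1 = 0

y4 = 1; y8 = 0; y9 = 0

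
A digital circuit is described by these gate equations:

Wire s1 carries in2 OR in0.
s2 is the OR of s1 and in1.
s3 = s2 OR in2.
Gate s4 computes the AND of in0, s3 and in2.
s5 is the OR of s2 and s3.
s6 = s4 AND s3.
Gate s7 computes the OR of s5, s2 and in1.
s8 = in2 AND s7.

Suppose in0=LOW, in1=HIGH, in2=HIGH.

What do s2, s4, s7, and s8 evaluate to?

s1 = in2 OR in0 = HIGH OR LOW = HIGH
s2 = s1 OR in1 = HIGH OR HIGH = HIGH
s3 = s2 OR in2 = HIGH OR HIGH = HIGH
s4 = in0 AND s3 AND in2 = LOW AND HIGH AND HIGH = LOW
s5 = s2 OR s3 = HIGH OR HIGH = HIGH
s7 = s5 OR s2 OR in1 = HIGH OR HIGH OR HIGH = HIGH
s8 = in2 AND s7 = HIGH AND HIGH = HIGH

s2 = HIGH; s4 = LOW; s7 = HIGH; s8 = HIGH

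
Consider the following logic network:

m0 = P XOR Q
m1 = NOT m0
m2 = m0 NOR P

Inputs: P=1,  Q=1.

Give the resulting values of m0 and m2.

m0 = 0, m2 = 0

m0 = P XOR Q = 1 XOR 1 = 0
m2 = m0 NOR P = 0 NOR 1 = 0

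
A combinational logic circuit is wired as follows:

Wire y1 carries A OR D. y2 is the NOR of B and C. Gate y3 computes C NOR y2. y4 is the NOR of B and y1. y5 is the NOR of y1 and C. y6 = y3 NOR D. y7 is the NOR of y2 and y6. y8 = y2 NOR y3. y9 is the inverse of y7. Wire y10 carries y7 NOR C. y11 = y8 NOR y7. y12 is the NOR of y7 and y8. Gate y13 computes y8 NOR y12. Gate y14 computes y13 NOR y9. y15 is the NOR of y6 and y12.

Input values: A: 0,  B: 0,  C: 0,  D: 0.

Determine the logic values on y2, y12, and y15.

y2 = B NOR C = 0 NOR 0 = 1
y3 = C NOR y2 = 0 NOR 1 = 0
y6 = y3 NOR D = 0 NOR 0 = 1
y7 = y2 NOR y6 = 1 NOR 1 = 0
y8 = y2 NOR y3 = 1 NOR 0 = 0
y12 = y7 NOR y8 = 0 NOR 0 = 1
y15 = y6 NOR y12 = 1 NOR 1 = 0

y2 = 1  y12 = 1  y15 = 0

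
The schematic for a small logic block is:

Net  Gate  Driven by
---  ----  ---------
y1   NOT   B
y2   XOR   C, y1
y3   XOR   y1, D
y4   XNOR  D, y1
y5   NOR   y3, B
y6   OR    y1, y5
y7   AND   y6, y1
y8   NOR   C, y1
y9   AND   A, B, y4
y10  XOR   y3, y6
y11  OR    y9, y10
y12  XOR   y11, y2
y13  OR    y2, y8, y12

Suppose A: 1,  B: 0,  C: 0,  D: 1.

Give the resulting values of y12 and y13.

y1 = NOT B = NOT 0 = 1
y2 = C XOR y1 = 0 XOR 1 = 1
y3 = y1 XOR D = 1 XOR 1 = 0
y4 = D XNOR y1 = 1 XNOR 1 = 1
y5 = y3 NOR B = 0 NOR 0 = 1
y6 = y1 OR y5 = 1 OR 1 = 1
y8 = C NOR y1 = 0 NOR 1 = 0
y9 = A AND B AND y4 = 1 AND 0 AND 1 = 0
y10 = y3 XOR y6 = 0 XOR 1 = 1
y11 = y9 OR y10 = 0 OR 1 = 1
y12 = y11 XOR y2 = 1 XOR 1 = 0
y13 = y2 OR y8 OR y12 = 1 OR 0 OR 0 = 1

y12 = 0, y13 = 1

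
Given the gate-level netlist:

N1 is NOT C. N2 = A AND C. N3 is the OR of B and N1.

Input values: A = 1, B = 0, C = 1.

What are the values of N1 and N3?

N1 = 0  N3 = 0

N1 = NOT C = NOT 1 = 0
N3 = B OR N1 = 0 OR 0 = 0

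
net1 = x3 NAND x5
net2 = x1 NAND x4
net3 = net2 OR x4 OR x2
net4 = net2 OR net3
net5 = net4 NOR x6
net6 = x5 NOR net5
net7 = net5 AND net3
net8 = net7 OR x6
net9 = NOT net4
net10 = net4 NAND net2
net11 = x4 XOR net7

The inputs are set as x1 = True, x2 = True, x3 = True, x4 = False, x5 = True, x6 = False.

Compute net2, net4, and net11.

net2 = True, net4 = True, net11 = False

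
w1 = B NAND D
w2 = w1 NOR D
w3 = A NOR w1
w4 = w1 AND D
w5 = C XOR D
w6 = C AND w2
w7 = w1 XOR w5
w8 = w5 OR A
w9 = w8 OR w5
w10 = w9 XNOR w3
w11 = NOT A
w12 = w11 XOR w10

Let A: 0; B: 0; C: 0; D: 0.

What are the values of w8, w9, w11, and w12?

w8 = 0  w9 = 0  w11 = 1  w12 = 0

w1 = B NAND D = 0 NAND 0 = 1
w3 = A NOR w1 = 0 NOR 1 = 0
w5 = C XOR D = 0 XOR 0 = 0
w8 = w5 OR A = 0 OR 0 = 0
w9 = w8 OR w5 = 0 OR 0 = 0
w10 = w9 XNOR w3 = 0 XNOR 0 = 1
w11 = NOT A = NOT 0 = 1
w12 = w11 XOR w10 = 1 XOR 1 = 0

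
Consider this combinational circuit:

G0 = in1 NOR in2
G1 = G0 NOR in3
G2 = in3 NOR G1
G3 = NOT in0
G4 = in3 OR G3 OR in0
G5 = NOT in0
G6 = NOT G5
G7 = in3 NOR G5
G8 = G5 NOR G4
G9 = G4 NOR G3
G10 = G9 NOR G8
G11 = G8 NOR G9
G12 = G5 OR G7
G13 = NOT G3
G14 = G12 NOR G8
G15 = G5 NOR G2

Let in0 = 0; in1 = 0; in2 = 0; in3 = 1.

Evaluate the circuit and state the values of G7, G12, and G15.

G7 = 0; G12 = 1; G15 = 0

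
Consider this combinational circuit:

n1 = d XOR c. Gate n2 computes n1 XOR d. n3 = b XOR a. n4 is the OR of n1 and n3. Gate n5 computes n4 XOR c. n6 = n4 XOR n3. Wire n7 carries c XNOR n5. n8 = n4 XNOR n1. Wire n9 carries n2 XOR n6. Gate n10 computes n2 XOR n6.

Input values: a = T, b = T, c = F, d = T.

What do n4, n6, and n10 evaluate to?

n1 = d XOR c = T XOR F = T
n2 = n1 XOR d = T XOR T = F
n3 = b XOR a = T XOR T = F
n4 = n1 OR n3 = T OR F = T
n6 = n4 XOR n3 = T XOR F = T
n10 = n2 XOR n6 = F XOR T = T

n4 = T; n6 = T; n10 = T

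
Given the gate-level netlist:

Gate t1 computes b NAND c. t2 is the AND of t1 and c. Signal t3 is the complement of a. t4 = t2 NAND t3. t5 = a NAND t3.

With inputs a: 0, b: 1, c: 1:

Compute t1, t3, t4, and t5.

t1 = 0, t3 = 1, t4 = 1, t5 = 1

t1 = b NAND c = 1 NAND 1 = 0
t2 = t1 AND c = 0 AND 1 = 0
t3 = NOT a = NOT 0 = 1
t4 = t2 NAND t3 = 0 NAND 1 = 1
t5 = a NAND t3 = 0 NAND 1 = 1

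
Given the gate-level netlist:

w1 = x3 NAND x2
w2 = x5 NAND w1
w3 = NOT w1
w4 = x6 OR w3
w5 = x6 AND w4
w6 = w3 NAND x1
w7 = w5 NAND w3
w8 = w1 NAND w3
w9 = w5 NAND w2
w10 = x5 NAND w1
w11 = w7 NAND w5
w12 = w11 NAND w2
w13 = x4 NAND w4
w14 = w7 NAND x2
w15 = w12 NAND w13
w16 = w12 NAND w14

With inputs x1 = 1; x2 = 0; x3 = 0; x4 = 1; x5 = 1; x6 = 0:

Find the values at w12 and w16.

w12 = 1; w16 = 0

w1 = x3 NAND x2 = 0 NAND 0 = 1
w2 = x5 NAND w1 = 1 NAND 1 = 0
w3 = NOT w1 = NOT 1 = 0
w4 = x6 OR w3 = 0 OR 0 = 0
w5 = x6 AND w4 = 0 AND 0 = 0
w7 = w5 NAND w3 = 0 NAND 0 = 1
w11 = w7 NAND w5 = 1 NAND 0 = 1
w12 = w11 NAND w2 = 1 NAND 0 = 1
w14 = w7 NAND x2 = 1 NAND 0 = 1
w16 = w12 NAND w14 = 1 NAND 1 = 0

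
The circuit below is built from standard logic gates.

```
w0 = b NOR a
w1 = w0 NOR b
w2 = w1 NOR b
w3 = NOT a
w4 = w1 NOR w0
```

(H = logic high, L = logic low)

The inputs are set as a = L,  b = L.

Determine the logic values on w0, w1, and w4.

w0 = H; w1 = L; w4 = L

w0 = b NOR a = L NOR L = H
w1 = w0 NOR b = H NOR L = L
w4 = w1 NOR w0 = L NOR H = L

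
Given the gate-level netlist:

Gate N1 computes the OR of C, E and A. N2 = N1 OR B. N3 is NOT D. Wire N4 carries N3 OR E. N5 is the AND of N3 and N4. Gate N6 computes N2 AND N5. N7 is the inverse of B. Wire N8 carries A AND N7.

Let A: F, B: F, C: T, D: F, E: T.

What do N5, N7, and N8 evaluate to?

N5 = T  N7 = T  N8 = F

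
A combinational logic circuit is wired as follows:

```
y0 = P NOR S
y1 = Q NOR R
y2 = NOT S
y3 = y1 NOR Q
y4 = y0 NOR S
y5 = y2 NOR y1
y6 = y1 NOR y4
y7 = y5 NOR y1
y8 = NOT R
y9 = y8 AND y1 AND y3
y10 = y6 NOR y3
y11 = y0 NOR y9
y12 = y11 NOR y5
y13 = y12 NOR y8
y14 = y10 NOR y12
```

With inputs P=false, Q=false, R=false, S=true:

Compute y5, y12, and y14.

y0 = P NOR S = false NOR true = false
y1 = Q NOR R = false NOR false = true
y2 = NOT S = NOT true = false
y3 = y1 NOR Q = true NOR false = false
y4 = y0 NOR S = false NOR true = false
y5 = y2 NOR y1 = false NOR true = false
y6 = y1 NOR y4 = true NOR false = false
y8 = NOT R = NOT false = true
y9 = y8 AND y1 AND y3 = true AND true AND false = false
y10 = y6 NOR y3 = false NOR false = true
y11 = y0 NOR y9 = false NOR false = true
y12 = y11 NOR y5 = true NOR false = false
y14 = y10 NOR y12 = true NOR false = false

y5 = false, y12 = false, y14 = false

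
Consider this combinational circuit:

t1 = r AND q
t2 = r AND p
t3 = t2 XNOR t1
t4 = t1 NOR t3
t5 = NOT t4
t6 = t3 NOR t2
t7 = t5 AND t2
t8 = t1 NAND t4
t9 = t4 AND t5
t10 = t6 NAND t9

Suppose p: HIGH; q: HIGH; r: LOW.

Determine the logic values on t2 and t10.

t2 = LOW, t10 = HIGH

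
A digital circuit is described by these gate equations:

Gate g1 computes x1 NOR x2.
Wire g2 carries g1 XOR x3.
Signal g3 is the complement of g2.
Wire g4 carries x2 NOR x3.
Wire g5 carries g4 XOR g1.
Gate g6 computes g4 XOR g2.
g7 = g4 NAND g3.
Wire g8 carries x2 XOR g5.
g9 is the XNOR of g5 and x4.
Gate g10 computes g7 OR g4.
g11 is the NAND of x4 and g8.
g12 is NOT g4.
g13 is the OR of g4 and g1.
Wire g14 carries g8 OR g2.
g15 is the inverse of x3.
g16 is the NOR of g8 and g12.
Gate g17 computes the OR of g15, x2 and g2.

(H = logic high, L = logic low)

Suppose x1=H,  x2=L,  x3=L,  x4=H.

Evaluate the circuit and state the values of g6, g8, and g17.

g6 = H; g8 = H; g17 = H

g1 = x1 NOR x2 = H NOR L = L
g2 = g1 XOR x3 = L XOR L = L
g4 = x2 NOR x3 = L NOR L = H
g5 = g4 XOR g1 = H XOR L = H
g6 = g4 XOR g2 = H XOR L = H
g8 = x2 XOR g5 = L XOR H = H
g15 = NOT x3 = NOT L = H
g17 = g15 OR x2 OR g2 = H OR L OR L = H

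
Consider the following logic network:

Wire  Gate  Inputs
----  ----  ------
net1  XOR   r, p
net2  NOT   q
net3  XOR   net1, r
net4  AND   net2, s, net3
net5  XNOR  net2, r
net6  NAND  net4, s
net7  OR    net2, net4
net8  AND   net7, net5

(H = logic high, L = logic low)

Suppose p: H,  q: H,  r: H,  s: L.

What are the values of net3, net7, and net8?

net3 = H; net7 = L; net8 = L

net1 = r XOR p = H XOR H = L
net2 = NOT q = NOT H = L
net3 = net1 XOR r = L XOR H = H
net4 = net2 AND s AND net3 = L AND L AND H = L
net5 = net2 XNOR r = L XNOR H = L
net7 = net2 OR net4 = L OR L = L
net8 = net7 AND net5 = L AND L = L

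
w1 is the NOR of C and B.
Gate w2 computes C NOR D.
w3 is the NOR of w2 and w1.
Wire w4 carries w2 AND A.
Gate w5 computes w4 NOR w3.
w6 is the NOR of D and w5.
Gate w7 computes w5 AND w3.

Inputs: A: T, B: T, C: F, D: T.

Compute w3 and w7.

w1 = C NOR B = F NOR T = F
w2 = C NOR D = F NOR T = F
w3 = w2 NOR w1 = F NOR F = T
w4 = w2 AND A = F AND T = F
w5 = w4 NOR w3 = F NOR T = F
w7 = w5 AND w3 = F AND T = F

w3 = T, w7 = F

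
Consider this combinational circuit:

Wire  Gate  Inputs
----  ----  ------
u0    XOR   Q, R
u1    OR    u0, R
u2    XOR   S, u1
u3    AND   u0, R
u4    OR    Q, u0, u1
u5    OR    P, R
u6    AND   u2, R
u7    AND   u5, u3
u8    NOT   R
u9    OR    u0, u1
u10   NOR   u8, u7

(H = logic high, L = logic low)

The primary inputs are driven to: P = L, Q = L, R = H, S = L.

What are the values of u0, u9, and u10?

u0 = H, u9 = H, u10 = L

u0 = Q XOR R = L XOR H = H
u1 = u0 OR R = H OR H = H
u3 = u0 AND R = H AND H = H
u5 = P OR R = L OR H = H
u7 = u5 AND u3 = H AND H = H
u8 = NOT R = NOT H = L
u9 = u0 OR u1 = H OR H = H
u10 = u8 NOR u7 = L NOR H = L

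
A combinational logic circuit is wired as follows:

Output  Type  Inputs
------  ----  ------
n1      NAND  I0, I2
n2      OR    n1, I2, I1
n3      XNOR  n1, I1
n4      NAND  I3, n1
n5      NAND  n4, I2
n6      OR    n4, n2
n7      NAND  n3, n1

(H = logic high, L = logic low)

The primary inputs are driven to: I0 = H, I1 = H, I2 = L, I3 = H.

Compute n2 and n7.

n2 = H; n7 = L

n1 = I0 NAND I2 = H NAND L = H
n2 = n1 OR I2 OR I1 = H OR L OR H = H
n3 = n1 XNOR I1 = H XNOR H = H
n7 = n3 NAND n1 = H NAND H = L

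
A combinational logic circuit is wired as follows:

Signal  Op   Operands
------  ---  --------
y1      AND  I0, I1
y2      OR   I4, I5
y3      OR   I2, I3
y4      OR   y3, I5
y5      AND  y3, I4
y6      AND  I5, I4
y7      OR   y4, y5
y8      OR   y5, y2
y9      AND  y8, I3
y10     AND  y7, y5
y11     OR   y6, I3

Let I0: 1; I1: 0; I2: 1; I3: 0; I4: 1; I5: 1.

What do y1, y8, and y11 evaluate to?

y1 = I0 AND I1 = 1 AND 0 = 0
y2 = I4 OR I5 = 1 OR 1 = 1
y3 = I2 OR I3 = 1 OR 0 = 1
y5 = y3 AND I4 = 1 AND 1 = 1
y6 = I5 AND I4 = 1 AND 1 = 1
y8 = y5 OR y2 = 1 OR 1 = 1
y11 = y6 OR I3 = 1 OR 0 = 1

y1 = 0  y8 = 1  y11 = 1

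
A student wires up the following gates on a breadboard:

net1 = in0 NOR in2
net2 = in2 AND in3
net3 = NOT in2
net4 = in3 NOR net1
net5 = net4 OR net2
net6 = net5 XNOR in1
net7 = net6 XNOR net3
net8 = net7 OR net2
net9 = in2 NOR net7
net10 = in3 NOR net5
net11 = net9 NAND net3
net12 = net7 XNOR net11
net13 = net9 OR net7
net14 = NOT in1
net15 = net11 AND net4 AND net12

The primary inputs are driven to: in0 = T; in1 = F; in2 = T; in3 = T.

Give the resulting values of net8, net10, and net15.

net1 = in0 NOR in2 = T NOR T = F
net2 = in2 AND in3 = T AND T = T
net3 = NOT in2 = NOT T = F
net4 = in3 NOR net1 = T NOR F = F
net5 = net4 OR net2 = F OR T = T
net6 = net5 XNOR in1 = T XNOR F = F
net7 = net6 XNOR net3 = F XNOR F = T
net8 = net7 OR net2 = T OR T = T
net9 = in2 NOR net7 = T NOR T = F
net10 = in3 NOR net5 = T NOR T = F
net11 = net9 NAND net3 = F NAND F = T
net12 = net7 XNOR net11 = T XNOR T = T
net15 = net11 AND net4 AND net12 = T AND F AND T = F

net8 = T, net10 = F, net15 = F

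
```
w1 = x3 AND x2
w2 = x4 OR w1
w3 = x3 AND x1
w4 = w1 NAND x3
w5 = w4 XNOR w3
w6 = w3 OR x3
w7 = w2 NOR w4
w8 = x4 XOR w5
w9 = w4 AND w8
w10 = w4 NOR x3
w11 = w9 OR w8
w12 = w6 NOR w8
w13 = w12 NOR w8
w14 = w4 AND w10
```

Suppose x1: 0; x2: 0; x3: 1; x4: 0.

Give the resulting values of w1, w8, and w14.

w1 = 0  w8 = 0  w14 = 0

w1 = x3 AND x2 = 1 AND 0 = 0
w3 = x3 AND x1 = 1 AND 0 = 0
w4 = w1 NAND x3 = 0 NAND 1 = 1
w5 = w4 XNOR w3 = 1 XNOR 0 = 0
w8 = x4 XOR w5 = 0 XOR 0 = 0
w10 = w4 NOR x3 = 1 NOR 1 = 0
w14 = w4 AND w10 = 1 AND 0 = 0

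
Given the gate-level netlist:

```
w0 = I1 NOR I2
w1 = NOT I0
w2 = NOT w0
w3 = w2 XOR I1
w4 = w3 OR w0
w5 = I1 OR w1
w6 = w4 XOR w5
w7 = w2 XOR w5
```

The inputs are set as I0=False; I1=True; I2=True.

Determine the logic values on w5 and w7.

w0 = I1 NOR I2 = True NOR True = False
w1 = NOT I0 = NOT False = True
w2 = NOT w0 = NOT False = True
w5 = I1 OR w1 = True OR True = True
w7 = w2 XOR w5 = True XOR True = False

w5 = True, w7 = False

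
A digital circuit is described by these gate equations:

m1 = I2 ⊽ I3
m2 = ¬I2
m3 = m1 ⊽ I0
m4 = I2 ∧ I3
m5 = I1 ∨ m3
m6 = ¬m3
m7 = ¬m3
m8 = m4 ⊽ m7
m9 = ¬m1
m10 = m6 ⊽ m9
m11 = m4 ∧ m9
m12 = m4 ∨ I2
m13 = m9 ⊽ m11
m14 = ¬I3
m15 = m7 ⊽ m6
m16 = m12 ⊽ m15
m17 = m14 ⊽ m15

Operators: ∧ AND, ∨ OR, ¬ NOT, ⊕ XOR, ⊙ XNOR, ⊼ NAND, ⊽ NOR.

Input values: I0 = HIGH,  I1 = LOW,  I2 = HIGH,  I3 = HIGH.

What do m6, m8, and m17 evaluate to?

m1 = I2 NOR I3 = HIGH NOR HIGH = LOW
m3 = m1 NOR I0 = LOW NOR HIGH = LOW
m4 = I2 AND I3 = HIGH AND HIGH = HIGH
m6 = NOT m3 = NOT LOW = HIGH
m7 = NOT m3 = NOT LOW = HIGH
m8 = m4 NOR m7 = HIGH NOR HIGH = LOW
m14 = NOT I3 = NOT HIGH = LOW
m15 = m7 NOR m6 = HIGH NOR HIGH = LOW
m17 = m14 NOR m15 = LOW NOR LOW = HIGH

m6 = HIGH; m8 = LOW; m17 = HIGH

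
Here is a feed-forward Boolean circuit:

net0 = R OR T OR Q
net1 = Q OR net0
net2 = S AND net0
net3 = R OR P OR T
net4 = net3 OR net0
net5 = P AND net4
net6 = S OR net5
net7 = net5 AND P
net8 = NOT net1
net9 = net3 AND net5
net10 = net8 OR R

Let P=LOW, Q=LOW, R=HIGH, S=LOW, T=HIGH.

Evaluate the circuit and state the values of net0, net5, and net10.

net0 = R OR T OR Q = HIGH OR HIGH OR LOW = HIGH
net1 = Q OR net0 = LOW OR HIGH = HIGH
net3 = R OR P OR T = HIGH OR LOW OR HIGH = HIGH
net4 = net3 OR net0 = HIGH OR HIGH = HIGH
net5 = P AND net4 = LOW AND HIGH = LOW
net8 = NOT net1 = NOT HIGH = LOW
net10 = net8 OR R = LOW OR HIGH = HIGH

net0 = HIGH; net5 = LOW; net10 = HIGH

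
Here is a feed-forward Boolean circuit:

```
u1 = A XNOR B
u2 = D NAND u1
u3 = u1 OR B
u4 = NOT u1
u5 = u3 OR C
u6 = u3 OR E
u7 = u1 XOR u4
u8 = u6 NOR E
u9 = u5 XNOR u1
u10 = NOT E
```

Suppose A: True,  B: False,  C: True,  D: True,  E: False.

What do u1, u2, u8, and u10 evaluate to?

u1 = False; u2 = True; u8 = True; u10 = True

u1 = A XNOR B = True XNOR False = False
u2 = D NAND u1 = True NAND False = True
u3 = u1 OR B = False OR False = False
u6 = u3 OR E = False OR False = False
u8 = u6 NOR E = False NOR False = True
u10 = NOT E = NOT False = True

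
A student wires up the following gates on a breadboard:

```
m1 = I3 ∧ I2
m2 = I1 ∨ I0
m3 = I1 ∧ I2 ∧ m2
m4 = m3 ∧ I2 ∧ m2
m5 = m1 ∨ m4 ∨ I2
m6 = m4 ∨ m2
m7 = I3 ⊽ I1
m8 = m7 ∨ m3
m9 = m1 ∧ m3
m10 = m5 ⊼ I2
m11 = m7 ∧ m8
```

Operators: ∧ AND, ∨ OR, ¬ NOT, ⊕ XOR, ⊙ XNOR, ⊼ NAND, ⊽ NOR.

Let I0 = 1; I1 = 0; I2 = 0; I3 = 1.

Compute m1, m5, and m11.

m1 = 0; m5 = 0; m11 = 0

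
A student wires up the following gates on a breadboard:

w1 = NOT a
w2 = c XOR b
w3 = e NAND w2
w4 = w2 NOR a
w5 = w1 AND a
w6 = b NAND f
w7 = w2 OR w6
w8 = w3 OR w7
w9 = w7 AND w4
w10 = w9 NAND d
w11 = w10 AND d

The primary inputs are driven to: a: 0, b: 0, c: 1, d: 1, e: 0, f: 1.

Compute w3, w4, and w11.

w3 = 1; w4 = 0; w11 = 1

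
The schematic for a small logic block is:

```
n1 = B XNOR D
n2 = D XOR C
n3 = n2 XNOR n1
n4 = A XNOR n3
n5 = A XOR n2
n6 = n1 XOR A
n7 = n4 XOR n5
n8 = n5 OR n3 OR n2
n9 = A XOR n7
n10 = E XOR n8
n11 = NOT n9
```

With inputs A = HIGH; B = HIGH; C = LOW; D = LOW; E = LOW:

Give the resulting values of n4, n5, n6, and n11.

n4 = HIGH, n5 = HIGH, n6 = HIGH, n11 = LOW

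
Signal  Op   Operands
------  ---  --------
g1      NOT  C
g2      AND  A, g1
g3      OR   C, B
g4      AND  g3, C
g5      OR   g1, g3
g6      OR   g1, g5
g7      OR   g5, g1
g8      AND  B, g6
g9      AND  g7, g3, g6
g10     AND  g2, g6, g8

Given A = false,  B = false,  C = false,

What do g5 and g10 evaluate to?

g5 = true, g10 = false

g1 = NOT C = NOT false = true
g2 = A AND g1 = false AND true = false
g3 = C OR B = false OR false = false
g5 = g1 OR g3 = true OR false = true
g6 = g1 OR g5 = true OR true = true
g8 = B AND g6 = false AND true = false
g10 = g2 AND g6 AND g8 = false AND true AND false = false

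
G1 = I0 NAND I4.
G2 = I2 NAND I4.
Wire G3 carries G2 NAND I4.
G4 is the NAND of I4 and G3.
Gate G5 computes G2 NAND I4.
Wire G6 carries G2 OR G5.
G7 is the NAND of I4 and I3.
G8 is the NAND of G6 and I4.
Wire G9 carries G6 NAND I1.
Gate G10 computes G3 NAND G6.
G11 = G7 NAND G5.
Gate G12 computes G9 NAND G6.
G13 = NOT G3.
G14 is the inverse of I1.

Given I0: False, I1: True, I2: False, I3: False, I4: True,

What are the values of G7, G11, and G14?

G7 = True; G11 = True; G14 = False

G2 = I2 NAND I4 = False NAND True = True
G5 = G2 NAND I4 = True NAND True = False
G7 = I4 NAND I3 = True NAND False = True
G11 = G7 NAND G5 = True NAND False = True
G14 = NOT I1 = NOT True = False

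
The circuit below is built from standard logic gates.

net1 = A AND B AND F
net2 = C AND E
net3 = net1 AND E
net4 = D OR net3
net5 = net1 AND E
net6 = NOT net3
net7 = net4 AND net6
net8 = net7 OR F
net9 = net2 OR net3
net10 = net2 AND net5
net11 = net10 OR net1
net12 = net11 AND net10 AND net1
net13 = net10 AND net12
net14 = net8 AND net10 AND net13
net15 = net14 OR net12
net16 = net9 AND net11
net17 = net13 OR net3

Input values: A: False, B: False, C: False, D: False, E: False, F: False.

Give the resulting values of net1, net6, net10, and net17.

net1 = A AND B AND F = False AND False AND False = False
net2 = C AND E = False AND False = False
net3 = net1 AND E = False AND False = False
net5 = net1 AND E = False AND False = False
net6 = NOT net3 = NOT False = True
net10 = net2 AND net5 = False AND False = False
net11 = net10 OR net1 = False OR False = False
net12 = net11 AND net10 AND net1 = False AND False AND False = False
net13 = net10 AND net12 = False AND False = False
net17 = net13 OR net3 = False OR False = False

net1 = False, net6 = True, net10 = False, net17 = False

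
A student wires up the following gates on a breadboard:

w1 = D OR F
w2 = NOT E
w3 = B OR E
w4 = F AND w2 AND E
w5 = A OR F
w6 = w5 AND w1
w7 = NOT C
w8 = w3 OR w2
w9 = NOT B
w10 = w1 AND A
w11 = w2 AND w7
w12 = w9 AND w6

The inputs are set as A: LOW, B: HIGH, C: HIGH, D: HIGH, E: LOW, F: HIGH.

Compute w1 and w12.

w1 = HIGH, w12 = LOW

w1 = D OR F = HIGH OR HIGH = HIGH
w5 = A OR F = LOW OR HIGH = HIGH
w6 = w5 AND w1 = HIGH AND HIGH = HIGH
w9 = NOT B = NOT HIGH = LOW
w12 = w9 AND w6 = LOW AND HIGH = LOW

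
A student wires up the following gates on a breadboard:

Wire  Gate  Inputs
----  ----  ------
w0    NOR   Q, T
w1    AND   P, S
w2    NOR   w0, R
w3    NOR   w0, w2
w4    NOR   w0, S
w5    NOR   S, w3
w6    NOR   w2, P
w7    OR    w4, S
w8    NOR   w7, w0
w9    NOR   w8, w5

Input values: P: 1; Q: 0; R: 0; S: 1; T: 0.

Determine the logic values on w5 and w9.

w5 = 0, w9 = 1

w0 = Q NOR T = 0 NOR 0 = 1
w2 = w0 NOR R = 1 NOR 0 = 0
w3 = w0 NOR w2 = 1 NOR 0 = 0
w4 = w0 NOR S = 1 NOR 1 = 0
w5 = S NOR w3 = 1 NOR 0 = 0
w7 = w4 OR S = 0 OR 1 = 1
w8 = w7 NOR w0 = 1 NOR 1 = 0
w9 = w8 NOR w5 = 0 NOR 0 = 1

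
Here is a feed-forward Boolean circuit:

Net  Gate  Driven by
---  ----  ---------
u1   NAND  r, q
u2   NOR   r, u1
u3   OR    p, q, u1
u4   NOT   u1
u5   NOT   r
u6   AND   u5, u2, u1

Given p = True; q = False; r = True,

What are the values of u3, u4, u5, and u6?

u3 = True, u4 = False, u5 = False, u6 = False

u1 = r NAND q = True NAND False = True
u2 = r NOR u1 = True NOR True = False
u3 = p OR q OR u1 = True OR False OR True = True
u4 = NOT u1 = NOT True = False
u5 = NOT r = NOT True = False
u6 = u5 AND u2 AND u1 = False AND False AND True = False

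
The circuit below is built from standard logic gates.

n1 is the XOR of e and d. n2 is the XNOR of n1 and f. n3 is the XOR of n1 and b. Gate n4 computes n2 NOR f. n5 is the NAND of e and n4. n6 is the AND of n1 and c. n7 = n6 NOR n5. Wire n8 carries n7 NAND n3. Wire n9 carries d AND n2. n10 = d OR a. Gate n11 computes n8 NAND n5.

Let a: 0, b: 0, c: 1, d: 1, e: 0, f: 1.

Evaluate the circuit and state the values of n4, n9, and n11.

n1 = e XOR d = 0 XOR 1 = 1
n2 = n1 XNOR f = 1 XNOR 1 = 1
n3 = n1 XOR b = 1 XOR 0 = 1
n4 = n2 NOR f = 1 NOR 1 = 0
n5 = e NAND n4 = 0 NAND 0 = 1
n6 = n1 AND c = 1 AND 1 = 1
n7 = n6 NOR n5 = 1 NOR 1 = 0
n8 = n7 NAND n3 = 0 NAND 1 = 1
n9 = d AND n2 = 1 AND 1 = 1
n11 = n8 NAND n5 = 1 NAND 1 = 0

n4 = 0  n9 = 1  n11 = 0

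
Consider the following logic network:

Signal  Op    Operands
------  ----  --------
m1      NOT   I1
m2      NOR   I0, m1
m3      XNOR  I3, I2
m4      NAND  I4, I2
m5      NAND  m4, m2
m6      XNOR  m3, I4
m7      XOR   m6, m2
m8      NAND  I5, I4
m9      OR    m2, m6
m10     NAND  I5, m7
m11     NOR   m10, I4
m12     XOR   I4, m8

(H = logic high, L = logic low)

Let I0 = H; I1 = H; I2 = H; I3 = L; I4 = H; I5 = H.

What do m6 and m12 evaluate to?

m6 = L  m12 = H

m3 = I3 XNOR I2 = L XNOR H = L
m6 = m3 XNOR I4 = L XNOR H = L
m8 = I5 NAND I4 = H NAND H = L
m12 = I4 XOR m8 = H XOR L = H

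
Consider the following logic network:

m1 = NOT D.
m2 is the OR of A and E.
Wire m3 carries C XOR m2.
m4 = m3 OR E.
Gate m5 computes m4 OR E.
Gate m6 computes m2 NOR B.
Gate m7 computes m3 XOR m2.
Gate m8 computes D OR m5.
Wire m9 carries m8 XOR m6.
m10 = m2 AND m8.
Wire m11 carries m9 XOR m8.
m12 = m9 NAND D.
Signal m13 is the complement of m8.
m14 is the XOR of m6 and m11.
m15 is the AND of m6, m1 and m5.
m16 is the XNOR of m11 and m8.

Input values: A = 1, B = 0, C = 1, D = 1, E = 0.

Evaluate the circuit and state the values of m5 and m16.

m2 = A OR E = 1 OR 0 = 1
m3 = C XOR m2 = 1 XOR 1 = 0
m4 = m3 OR E = 0 OR 0 = 0
m5 = m4 OR E = 0 OR 0 = 0
m6 = m2 NOR B = 1 NOR 0 = 0
m8 = D OR m5 = 1 OR 0 = 1
m9 = m8 XOR m6 = 1 XOR 0 = 1
m11 = m9 XOR m8 = 1 XOR 1 = 0
m16 = m11 XNOR m8 = 0 XNOR 1 = 0

m5 = 0, m16 = 0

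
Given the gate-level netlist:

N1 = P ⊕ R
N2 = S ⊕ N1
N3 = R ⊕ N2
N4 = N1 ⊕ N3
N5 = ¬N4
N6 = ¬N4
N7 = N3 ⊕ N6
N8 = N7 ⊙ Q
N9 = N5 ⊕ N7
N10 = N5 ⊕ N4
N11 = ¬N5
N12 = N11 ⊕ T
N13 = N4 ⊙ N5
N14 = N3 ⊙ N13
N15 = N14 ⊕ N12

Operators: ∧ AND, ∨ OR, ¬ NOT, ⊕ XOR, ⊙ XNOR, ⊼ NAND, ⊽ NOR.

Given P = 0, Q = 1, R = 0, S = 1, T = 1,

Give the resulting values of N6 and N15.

N1 = P XOR R = 0 XOR 0 = 0
N2 = S XOR N1 = 1 XOR 0 = 1
N3 = R XOR N2 = 0 XOR 1 = 1
N4 = N1 XOR N3 = 0 XOR 1 = 1
N5 = NOT N4 = NOT 1 = 0
N6 = NOT N4 = NOT 1 = 0
N11 = NOT N5 = NOT 0 = 1
N12 = N11 XOR T = 1 XOR 1 = 0
N13 = N4 XNOR N5 = 1 XNOR 0 = 0
N14 = N3 XNOR N13 = 1 XNOR 0 = 0
N15 = N14 XOR N12 = 0 XOR 0 = 0

N6 = 0, N15 = 0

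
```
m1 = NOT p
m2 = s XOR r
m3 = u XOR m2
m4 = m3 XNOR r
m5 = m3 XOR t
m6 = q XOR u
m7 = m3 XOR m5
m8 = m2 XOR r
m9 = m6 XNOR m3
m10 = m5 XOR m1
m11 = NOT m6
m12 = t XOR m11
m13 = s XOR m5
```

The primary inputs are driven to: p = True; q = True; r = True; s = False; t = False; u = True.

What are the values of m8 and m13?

m2 = s XOR r = False XOR True = True
m3 = u XOR m2 = True XOR True = False
m5 = m3 XOR t = False XOR False = False
m8 = m2 XOR r = True XOR True = False
m13 = s XOR m5 = False XOR False = False

m8 = False  m13 = False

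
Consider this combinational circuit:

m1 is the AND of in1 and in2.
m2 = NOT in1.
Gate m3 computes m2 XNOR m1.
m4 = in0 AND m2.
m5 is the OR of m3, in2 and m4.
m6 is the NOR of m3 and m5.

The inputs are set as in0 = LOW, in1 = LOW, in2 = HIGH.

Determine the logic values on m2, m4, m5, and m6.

m2 = HIGH, m4 = LOW, m5 = HIGH, m6 = LOW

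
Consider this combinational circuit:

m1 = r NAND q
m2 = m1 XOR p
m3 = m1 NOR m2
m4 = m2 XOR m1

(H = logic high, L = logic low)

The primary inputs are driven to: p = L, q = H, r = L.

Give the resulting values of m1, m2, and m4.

m1 = r NAND q = L NAND H = H
m2 = m1 XOR p = H XOR L = H
m4 = m2 XOR m1 = H XOR H = L

m1 = H, m2 = H, m4 = L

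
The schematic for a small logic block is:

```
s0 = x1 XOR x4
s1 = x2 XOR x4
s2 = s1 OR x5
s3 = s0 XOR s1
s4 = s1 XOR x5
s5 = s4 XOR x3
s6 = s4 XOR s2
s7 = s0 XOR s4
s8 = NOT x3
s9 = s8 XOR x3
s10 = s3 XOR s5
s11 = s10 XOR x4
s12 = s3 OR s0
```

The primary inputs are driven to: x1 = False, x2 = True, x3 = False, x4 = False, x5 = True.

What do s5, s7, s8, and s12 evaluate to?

s0 = x1 XOR x4 = False XOR False = False
s1 = x2 XOR x4 = True XOR False = True
s3 = s0 XOR s1 = False XOR True = True
s4 = s1 XOR x5 = True XOR True = False
s5 = s4 XOR x3 = False XOR False = False
s7 = s0 XOR s4 = False XOR False = False
s8 = NOT x3 = NOT False = True
s12 = s3 OR s0 = True OR False = True

s5 = False, s7 = False, s8 = True, s12 = True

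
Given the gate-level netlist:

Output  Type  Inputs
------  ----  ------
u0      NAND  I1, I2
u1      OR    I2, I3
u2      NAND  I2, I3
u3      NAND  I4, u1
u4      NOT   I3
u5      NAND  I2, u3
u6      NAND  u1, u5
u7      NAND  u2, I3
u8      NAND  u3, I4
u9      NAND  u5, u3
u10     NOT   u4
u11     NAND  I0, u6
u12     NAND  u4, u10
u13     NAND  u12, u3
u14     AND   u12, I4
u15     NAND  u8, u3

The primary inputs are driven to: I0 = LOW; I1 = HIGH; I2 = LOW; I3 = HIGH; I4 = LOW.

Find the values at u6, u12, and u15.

u6 = LOW, u12 = HIGH, u15 = LOW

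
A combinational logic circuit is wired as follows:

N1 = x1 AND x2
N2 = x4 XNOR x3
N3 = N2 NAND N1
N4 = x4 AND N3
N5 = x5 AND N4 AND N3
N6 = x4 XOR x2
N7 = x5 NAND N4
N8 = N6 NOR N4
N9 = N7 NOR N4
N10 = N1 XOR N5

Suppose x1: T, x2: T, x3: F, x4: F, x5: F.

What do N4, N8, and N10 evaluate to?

N4 = F, N8 = F, N10 = T

N1 = x1 AND x2 = T AND T = T
N2 = x4 XNOR x3 = F XNOR F = T
N3 = N2 NAND N1 = T NAND T = F
N4 = x4 AND N3 = F AND F = F
N5 = x5 AND N4 AND N3 = F AND F AND F = F
N6 = x4 XOR x2 = F XOR T = T
N8 = N6 NOR N4 = T NOR F = F
N10 = N1 XOR N5 = T XOR F = T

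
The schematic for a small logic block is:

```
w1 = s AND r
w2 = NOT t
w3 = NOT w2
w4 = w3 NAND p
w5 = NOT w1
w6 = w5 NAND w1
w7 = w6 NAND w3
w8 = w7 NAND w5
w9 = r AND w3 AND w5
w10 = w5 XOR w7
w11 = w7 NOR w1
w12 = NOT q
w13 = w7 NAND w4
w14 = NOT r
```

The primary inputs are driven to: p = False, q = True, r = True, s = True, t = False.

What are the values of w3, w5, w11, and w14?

w1 = s AND r = True AND True = True
w2 = NOT t = NOT False = True
w3 = NOT w2 = NOT True = False
w5 = NOT w1 = NOT True = False
w6 = w5 NAND w1 = False NAND True = True
w7 = w6 NAND w3 = True NAND False = True
w11 = w7 NOR w1 = True NOR True = False
w14 = NOT r = NOT True = False

w3 = False, w5 = False, w11 = False, w14 = False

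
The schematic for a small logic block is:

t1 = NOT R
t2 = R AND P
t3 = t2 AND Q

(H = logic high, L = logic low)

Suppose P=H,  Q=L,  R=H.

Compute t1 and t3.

t1 = L; t3 = L

t1 = NOT R = NOT H = L
t2 = R AND P = H AND H = H
t3 = t2 AND Q = H AND L = L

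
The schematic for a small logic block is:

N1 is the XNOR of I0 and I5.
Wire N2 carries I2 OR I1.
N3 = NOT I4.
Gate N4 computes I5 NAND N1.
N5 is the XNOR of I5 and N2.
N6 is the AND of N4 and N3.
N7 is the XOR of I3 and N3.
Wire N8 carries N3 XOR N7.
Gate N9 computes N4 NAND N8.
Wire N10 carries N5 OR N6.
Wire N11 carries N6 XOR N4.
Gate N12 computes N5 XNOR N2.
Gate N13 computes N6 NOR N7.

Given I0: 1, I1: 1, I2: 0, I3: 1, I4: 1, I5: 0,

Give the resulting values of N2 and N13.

N2 = 1, N13 = 0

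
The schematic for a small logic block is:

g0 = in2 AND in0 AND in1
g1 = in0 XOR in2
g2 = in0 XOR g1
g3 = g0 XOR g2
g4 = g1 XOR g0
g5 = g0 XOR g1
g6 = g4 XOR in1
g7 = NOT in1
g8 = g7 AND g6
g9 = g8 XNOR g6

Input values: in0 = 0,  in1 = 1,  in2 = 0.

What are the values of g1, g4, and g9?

g1 = 0, g4 = 0, g9 = 0

g0 = in2 AND in0 AND in1 = 0 AND 0 AND 1 = 0
g1 = in0 XOR in2 = 0 XOR 0 = 0
g4 = g1 XOR g0 = 0 XOR 0 = 0
g6 = g4 XOR in1 = 0 XOR 1 = 1
g7 = NOT in1 = NOT 1 = 0
g8 = g7 AND g6 = 0 AND 1 = 0
g9 = g8 XNOR g6 = 0 XNOR 1 = 0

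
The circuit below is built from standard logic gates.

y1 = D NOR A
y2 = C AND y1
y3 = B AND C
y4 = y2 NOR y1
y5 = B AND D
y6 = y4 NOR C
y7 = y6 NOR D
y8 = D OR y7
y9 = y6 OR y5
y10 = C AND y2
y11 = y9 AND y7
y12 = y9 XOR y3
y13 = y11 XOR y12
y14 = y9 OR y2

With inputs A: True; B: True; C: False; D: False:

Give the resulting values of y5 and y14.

y1 = D NOR A = False NOR True = False
y2 = C AND y1 = False AND False = False
y4 = y2 NOR y1 = False NOR False = True
y5 = B AND D = True AND False = False
y6 = y4 NOR C = True NOR False = False
y9 = y6 OR y5 = False OR False = False
y14 = y9 OR y2 = False OR False = False

y5 = False, y14 = False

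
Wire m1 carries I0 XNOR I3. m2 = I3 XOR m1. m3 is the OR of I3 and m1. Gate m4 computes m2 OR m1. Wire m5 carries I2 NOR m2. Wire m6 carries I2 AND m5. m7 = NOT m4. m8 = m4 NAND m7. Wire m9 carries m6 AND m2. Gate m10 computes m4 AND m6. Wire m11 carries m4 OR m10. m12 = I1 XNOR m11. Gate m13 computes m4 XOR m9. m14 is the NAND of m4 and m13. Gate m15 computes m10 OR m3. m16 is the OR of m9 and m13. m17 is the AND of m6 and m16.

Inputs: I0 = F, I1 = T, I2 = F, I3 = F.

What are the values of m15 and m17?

m15 = T; m17 = F

m1 = I0 XNOR I3 = F XNOR F = T
m2 = I3 XOR m1 = F XOR T = T
m3 = I3 OR m1 = F OR T = T
m4 = m2 OR m1 = T OR T = T
m5 = I2 NOR m2 = F NOR T = F
m6 = I2 AND m5 = F AND F = F
m9 = m6 AND m2 = F AND T = F
m10 = m4 AND m6 = T AND F = F
m13 = m4 XOR m9 = T XOR F = T
m15 = m10 OR m3 = F OR T = T
m16 = m9 OR m13 = F OR T = T
m17 = m6 AND m16 = F AND T = F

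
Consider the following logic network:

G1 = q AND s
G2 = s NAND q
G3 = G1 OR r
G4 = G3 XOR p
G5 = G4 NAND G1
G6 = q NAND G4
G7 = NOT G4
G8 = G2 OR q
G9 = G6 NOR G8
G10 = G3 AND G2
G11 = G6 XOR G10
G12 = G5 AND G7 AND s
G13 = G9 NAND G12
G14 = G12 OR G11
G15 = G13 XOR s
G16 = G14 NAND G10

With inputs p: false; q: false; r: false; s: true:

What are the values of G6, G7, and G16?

G6 = true, G7 = true, G16 = true

G1 = q AND s = false AND true = false
G2 = s NAND q = true NAND false = true
G3 = G1 OR r = false OR false = false
G4 = G3 XOR p = false XOR false = false
G5 = G4 NAND G1 = false NAND false = true
G6 = q NAND G4 = false NAND false = true
G7 = NOT G4 = NOT false = true
G10 = G3 AND G2 = false AND true = false
G11 = G6 XOR G10 = true XOR false = true
G12 = G5 AND G7 AND s = true AND true AND true = true
G14 = G12 OR G11 = true OR true = true
G16 = G14 NAND G10 = true NAND false = true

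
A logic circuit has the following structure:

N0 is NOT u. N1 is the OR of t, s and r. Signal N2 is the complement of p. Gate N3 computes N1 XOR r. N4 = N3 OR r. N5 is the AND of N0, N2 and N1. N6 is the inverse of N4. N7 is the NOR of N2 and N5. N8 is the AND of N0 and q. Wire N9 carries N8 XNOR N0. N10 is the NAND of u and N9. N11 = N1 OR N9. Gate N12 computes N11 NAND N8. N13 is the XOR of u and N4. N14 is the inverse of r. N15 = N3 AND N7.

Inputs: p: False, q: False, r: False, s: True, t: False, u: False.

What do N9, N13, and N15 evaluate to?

N9 = False  N13 = True  N15 = False

N0 = NOT u = NOT False = True
N1 = t OR s OR r = False OR True OR False = True
N2 = NOT p = NOT False = True
N3 = N1 XOR r = True XOR False = True
N4 = N3 OR r = True OR False = True
N5 = N0 AND N2 AND N1 = True AND True AND True = True
N7 = N2 NOR N5 = True NOR True = False
N8 = N0 AND q = True AND False = False
N9 = N8 XNOR N0 = False XNOR True = False
N13 = u XOR N4 = False XOR True = True
N15 = N3 AND N7 = True AND False = False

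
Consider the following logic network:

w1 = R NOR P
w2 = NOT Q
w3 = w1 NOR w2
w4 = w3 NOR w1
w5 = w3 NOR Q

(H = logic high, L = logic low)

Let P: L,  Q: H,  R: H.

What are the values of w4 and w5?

w4 = L, w5 = L

w1 = R NOR P = H NOR L = L
w2 = NOT Q = NOT H = L
w3 = w1 NOR w2 = L NOR L = H
w4 = w3 NOR w1 = H NOR L = L
w5 = w3 NOR Q = H NOR H = L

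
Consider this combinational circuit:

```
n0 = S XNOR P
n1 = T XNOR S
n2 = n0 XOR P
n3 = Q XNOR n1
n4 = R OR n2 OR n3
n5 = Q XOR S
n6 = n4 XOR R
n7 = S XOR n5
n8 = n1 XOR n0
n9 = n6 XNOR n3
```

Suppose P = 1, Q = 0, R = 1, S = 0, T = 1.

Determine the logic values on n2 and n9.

n2 = 1, n9 = 0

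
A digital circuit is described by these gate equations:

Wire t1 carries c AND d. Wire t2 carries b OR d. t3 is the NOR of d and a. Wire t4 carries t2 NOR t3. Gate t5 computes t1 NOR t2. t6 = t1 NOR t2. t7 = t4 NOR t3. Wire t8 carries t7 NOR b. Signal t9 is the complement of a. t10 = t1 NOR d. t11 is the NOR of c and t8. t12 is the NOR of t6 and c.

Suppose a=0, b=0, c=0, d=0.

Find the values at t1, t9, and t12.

t1 = 0, t9 = 1, t12 = 0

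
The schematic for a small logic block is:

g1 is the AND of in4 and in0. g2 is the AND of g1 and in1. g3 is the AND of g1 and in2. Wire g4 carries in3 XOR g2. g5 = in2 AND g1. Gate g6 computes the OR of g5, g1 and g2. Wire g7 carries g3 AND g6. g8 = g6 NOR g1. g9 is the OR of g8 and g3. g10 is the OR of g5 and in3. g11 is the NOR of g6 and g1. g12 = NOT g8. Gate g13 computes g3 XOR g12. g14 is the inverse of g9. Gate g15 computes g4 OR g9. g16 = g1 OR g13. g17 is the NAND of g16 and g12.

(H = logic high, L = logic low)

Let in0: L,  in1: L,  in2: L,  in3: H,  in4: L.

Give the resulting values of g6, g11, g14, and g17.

g1 = in4 AND in0 = L AND L = L
g2 = g1 AND in1 = L AND L = L
g3 = g1 AND in2 = L AND L = L
g5 = in2 AND g1 = L AND L = L
g6 = g5 OR g1 OR g2 = L OR L OR L = L
g8 = g6 NOR g1 = L NOR L = H
g9 = g8 OR g3 = H OR L = H
g11 = g6 NOR g1 = L NOR L = H
g12 = NOT g8 = NOT H = L
g13 = g3 XOR g12 = L XOR L = L
g14 = NOT g9 = NOT H = L
g16 = g1 OR g13 = L OR L = L
g17 = g16 NAND g12 = L NAND L = H

g6 = L, g11 = H, g14 = L, g17 = H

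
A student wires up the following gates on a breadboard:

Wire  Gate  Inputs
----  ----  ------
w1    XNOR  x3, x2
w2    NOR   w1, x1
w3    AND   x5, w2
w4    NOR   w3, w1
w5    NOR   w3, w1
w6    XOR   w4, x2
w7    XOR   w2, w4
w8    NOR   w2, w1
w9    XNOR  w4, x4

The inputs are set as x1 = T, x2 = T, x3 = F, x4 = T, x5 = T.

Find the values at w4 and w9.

w1 = x3 XNOR x2 = F XNOR T = F
w2 = w1 NOR x1 = F NOR T = F
w3 = x5 AND w2 = T AND F = F
w4 = w3 NOR w1 = F NOR F = T
w9 = w4 XNOR x4 = T XNOR T = T

w4 = T, w9 = T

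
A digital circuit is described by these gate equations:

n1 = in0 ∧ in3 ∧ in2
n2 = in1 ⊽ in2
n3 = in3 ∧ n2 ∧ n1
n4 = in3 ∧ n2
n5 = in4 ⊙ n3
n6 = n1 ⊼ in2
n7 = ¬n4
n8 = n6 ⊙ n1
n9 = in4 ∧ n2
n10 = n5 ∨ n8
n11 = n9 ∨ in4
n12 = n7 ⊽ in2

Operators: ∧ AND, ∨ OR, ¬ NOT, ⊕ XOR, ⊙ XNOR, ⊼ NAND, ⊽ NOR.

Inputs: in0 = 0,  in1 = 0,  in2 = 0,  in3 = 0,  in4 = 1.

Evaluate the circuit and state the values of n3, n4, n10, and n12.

n1 = in0 AND in3 AND in2 = 0 AND 0 AND 0 = 0
n2 = in1 NOR in2 = 0 NOR 0 = 1
n3 = in3 AND n2 AND n1 = 0 AND 1 AND 0 = 0
n4 = in3 AND n2 = 0 AND 1 = 0
n5 = in4 XNOR n3 = 1 XNOR 0 = 0
n6 = n1 NAND in2 = 0 NAND 0 = 1
n7 = NOT n4 = NOT 0 = 1
n8 = n6 XNOR n1 = 1 XNOR 0 = 0
n10 = n5 OR n8 = 0 OR 0 = 0
n12 = n7 NOR in2 = 1 NOR 0 = 0

n3 = 0, n4 = 0, n10 = 0, n12 = 0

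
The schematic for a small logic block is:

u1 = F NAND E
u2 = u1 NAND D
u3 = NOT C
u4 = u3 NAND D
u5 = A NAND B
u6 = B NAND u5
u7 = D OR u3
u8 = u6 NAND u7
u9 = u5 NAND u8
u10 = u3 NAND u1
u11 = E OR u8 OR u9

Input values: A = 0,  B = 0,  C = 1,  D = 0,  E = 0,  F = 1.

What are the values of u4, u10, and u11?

u4 = 1, u10 = 1, u11 = 1

u1 = F NAND E = 1 NAND 0 = 1
u3 = NOT C = NOT 1 = 0
u4 = u3 NAND D = 0 NAND 0 = 1
u5 = A NAND B = 0 NAND 0 = 1
u6 = B NAND u5 = 0 NAND 1 = 1
u7 = D OR u3 = 0 OR 0 = 0
u8 = u6 NAND u7 = 1 NAND 0 = 1
u9 = u5 NAND u8 = 1 NAND 1 = 0
u10 = u3 NAND u1 = 0 NAND 1 = 1
u11 = E OR u8 OR u9 = 0 OR 1 OR 0 = 1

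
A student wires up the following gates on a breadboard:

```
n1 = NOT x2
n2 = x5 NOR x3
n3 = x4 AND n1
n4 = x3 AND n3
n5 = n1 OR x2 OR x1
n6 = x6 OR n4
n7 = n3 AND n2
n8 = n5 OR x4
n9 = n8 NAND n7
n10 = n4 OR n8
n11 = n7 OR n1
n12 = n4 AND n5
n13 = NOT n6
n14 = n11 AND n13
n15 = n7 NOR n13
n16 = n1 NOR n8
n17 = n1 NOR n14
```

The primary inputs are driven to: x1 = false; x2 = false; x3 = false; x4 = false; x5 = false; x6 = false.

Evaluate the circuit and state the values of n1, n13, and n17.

n1 = NOT x2 = NOT false = true
n2 = x5 NOR x3 = false NOR false = true
n3 = x4 AND n1 = false AND true = false
n4 = x3 AND n3 = false AND false = false
n6 = x6 OR n4 = false OR false = false
n7 = n3 AND n2 = false AND true = false
n11 = n7 OR n1 = false OR true = true
n13 = NOT n6 = NOT false = true
n14 = n11 AND n13 = true AND true = true
n17 = n1 NOR n14 = true NOR true = false

n1 = true; n13 = true; n17 = false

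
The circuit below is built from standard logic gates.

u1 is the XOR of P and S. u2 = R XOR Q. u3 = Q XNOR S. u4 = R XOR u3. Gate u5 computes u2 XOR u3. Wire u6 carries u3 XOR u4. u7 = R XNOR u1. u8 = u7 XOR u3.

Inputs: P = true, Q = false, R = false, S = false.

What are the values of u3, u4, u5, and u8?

u3 = true, u4 = true, u5 = true, u8 = true

u1 = P XOR S = true XOR false = true
u2 = R XOR Q = false XOR false = false
u3 = Q XNOR S = false XNOR false = true
u4 = R XOR u3 = false XOR true = true
u5 = u2 XOR u3 = false XOR true = true
u7 = R XNOR u1 = false XNOR true = false
u8 = u7 XOR u3 = false XOR true = true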